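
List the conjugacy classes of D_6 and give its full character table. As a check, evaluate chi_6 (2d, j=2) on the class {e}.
Conjugacy classes: {e} of size 1, {r^3} of size 1, {r^1, r^5} of size 2, {r^2, r^4} of size 2, {s, sr^2, ...} of size 3, {sr, sr^3, ...} of size 3.
Character table:
  irrep \ class              {e} (size 1)  {r^3} (size 1)  {r^1, r^5} (size 2)  {r^2, r^4} (size 2)  {s, sr^2, ...} (size 3)  {sr, sr^3, ...} (size 3)
  chi_1 (triv)               1             1               1                    1                    1                        1                       
  chi_2 (sign: r->1, s->-1)  1             1               1                    1                    -1                       -1                      
  chi_3 (r->-1, s->1)        1             -1              -1                   1                    1                        -1                      
  chi_4 (r->-1, s->-1)       1             -1              -1                   1                    -1                       1                       
  chi_5 (2d, j=1)            2             -2              1                    -1                   0                        0                       
  chi_6 (2d, j=2)            2             2               -1                   -1                   0                        0                       

Spot check: chi_6 (2d, j=2) on {e} = 2.

Why: D_6 has order 2*6 = 12 with 6 conjugacy classes, hence 6 irreducibles. Sum of squared dims 1 + 1 + 1 + 1 + 4 + 4 = 12 = |G|. Linear characters come from the abelianisation; the 2-dimensional irreps have character r^k -> 2*cos(2*pi*j*k/6), reflections -> 0.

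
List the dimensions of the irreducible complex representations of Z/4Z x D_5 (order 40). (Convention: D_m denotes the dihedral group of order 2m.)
Dimensions: 1, 1, 1, 1, 1, 1, 1, 1, 2, 2, 2, 2, 2, 2, 2, 2

Derivation: There are 16 irreducibles (= number of conjugacy classes). Their dimensions d_i satisfy sum d_i^2 = |G| = 40: 1 + 1 + 1 + 1 + 1 + 1 + 1 + 1 + 4 + 4 + 4 + 4 + 4 + 4 + 4 + 4 = 40. (For the product with Z/4Z: each of the 4 1-dim characters of Z/4Z tensors with each irrep of D_5, giving 4 copies of each D_5-dimension.)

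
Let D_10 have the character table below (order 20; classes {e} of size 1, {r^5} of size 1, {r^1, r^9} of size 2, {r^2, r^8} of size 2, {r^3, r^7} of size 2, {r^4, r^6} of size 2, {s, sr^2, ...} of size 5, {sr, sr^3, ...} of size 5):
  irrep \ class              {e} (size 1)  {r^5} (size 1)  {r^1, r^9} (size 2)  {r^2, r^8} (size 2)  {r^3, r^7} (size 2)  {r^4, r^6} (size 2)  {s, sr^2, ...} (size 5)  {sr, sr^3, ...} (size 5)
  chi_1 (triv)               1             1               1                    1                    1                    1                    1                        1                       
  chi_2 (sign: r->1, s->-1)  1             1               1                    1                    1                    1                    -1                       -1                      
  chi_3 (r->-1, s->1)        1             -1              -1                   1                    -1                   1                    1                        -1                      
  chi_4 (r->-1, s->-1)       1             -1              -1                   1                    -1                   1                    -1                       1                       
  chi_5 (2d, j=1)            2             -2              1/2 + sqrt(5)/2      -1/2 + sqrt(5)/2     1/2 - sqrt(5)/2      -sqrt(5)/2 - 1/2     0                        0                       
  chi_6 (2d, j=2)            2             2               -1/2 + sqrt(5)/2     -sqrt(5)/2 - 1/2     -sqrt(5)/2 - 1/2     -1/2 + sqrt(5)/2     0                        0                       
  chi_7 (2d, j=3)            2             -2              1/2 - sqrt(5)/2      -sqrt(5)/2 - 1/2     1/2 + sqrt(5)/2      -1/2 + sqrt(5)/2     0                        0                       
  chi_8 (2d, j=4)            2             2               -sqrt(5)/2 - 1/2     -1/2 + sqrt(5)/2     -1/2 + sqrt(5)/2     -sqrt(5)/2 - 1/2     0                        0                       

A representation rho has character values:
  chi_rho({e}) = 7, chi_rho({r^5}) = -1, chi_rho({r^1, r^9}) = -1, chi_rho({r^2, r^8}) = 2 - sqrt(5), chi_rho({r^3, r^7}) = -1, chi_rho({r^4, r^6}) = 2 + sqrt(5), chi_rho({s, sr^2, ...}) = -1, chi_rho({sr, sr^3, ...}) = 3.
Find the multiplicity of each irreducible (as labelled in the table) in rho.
Multiplicities: chi_1: 1, chi_2: 0, chi_3: 0, chi_4: 2, chi_5: 0, chi_6: 1, chi_7: 1, chi_8: 0.

Reasoning: Use <chi_rho, chi> = (1/|G|) sum_C |C| * chi_rho(C) * conj(chi(C)) with |G| = 20 for each irreducible chi in the table:
  <chi_rho, chi_1> = (1/20)[1*(7)*conj(1) + 1*(-1)*conj(1) + 2*(-1)*conj(1) + 2*(2 - sqrt(5))*conj(1) + 2*(-1)*conj(1) + 2*(2 + sqrt(5))*conj(1) + 5*(-1)*conj(1) + 5*(3)*conj(1)]
      = (1/20)[(7) + (-1) + (-2) + (4 - 2*sqrt(5)) + (-2) + (4 + 2*sqrt(5)) + (-5) + (15)] = 20/20 = 1
  <chi_rho, chi_2> = (1/20)[1*(7)*conj(1) + 1*(-1)*conj(1) + 2*(-1)*conj(1) + 2*(2 - sqrt(5))*conj(1) + 2*(-1)*conj(1) + 2*(2 + sqrt(5))*conj(1) + 5*(-1)*conj(-1) + 5*(3)*conj(-1)]
      = (1/20)[(7) + (-1) + (-2) + (4 - 2*sqrt(5)) + (-2) + (4 + 2*sqrt(5)) + (5) + (-15)] = 0/20 = 0
  <chi_rho, chi_3> = (1/20)[1*(7)*conj(1) + 1*(-1)*conj(-1) + 2*(-1)*conj(-1) + 2*(2 - sqrt(5))*conj(1) + 2*(-1)*conj(-1) + 2*(2 + sqrt(5))*conj(1) + 5*(-1)*conj(1) + 5*(3)*conj(-1)]
      = (1/20)[(7) + (1) + (2) + (4 - 2*sqrt(5)) + (2) + (4 + 2*sqrt(5)) + (-5) + (-15)] = 0/20 = 0
  <chi_rho, chi_4> = (1/20)[1*(7)*conj(1) + 1*(-1)*conj(-1) + 2*(-1)*conj(-1) + 2*(2 - sqrt(5))*conj(1) + 2*(-1)*conj(-1) + 2*(2 + sqrt(5))*conj(1) + 5*(-1)*conj(-1) + 5*(3)*conj(1)]
      = (1/20)[(7) + (1) + (2) + (4 - 2*sqrt(5)) + (2) + (4 + 2*sqrt(5)) + (5) + (15)] = 40/20 = 2
  <chi_rho, chi_5> = (1/20)[1*(7)*conj(2) + 1*(-1)*conj(-2) + 2*(-1)*conj(1/2 + sqrt(5)/2) + 2*(2 - sqrt(5))*conj(-1/2 + sqrt(5)/2) + 2*(-1)*conj(1/2 - sqrt(5)/2) + 2*(2 + sqrt(5))*conj(-sqrt(5)/2 - 1/2) + 5*(-1)*conj(0) + 5*(3)*conj(0)]
      = (1/20)[(14) + (2) + (-sqrt(5) - 1) + (-7 + 3*sqrt(5)) + (-1 + sqrt(5)) + (-7 - 3*sqrt(5)) + (0) + (0)] = 0/20 = 0
  <chi_rho, chi_6> = (1/20)[1*(7)*conj(2) + 1*(-1)*conj(2) + 2*(-1)*conj(-1/2 + sqrt(5)/2) + 2*(2 - sqrt(5))*conj(-sqrt(5)/2 - 1/2) + 2*(-1)*conj(-sqrt(5)/2 - 1/2) + 2*(2 + sqrt(5))*conj(-1/2 + sqrt(5)/2) + 5*(-1)*conj(0) + 5*(3)*conj(0)]
      = (1/20)[(14) + (-2) + (1 - sqrt(5)) + (3 - sqrt(5)) + (1 + sqrt(5)) + (sqrt(5) + 3) + (0) + (0)] = 20/20 = 1
  <chi_rho, chi_7> = (1/20)[1*(7)*conj(2) + 1*(-1)*conj(-2) + 2*(-1)*conj(1/2 - sqrt(5)/2) + 2*(2 - sqrt(5))*conj(-sqrt(5)/2 - 1/2) + 2*(-1)*conj(1/2 + sqrt(5)/2) + 2*(2 + sqrt(5))*conj(-1/2 + sqrt(5)/2) + 5*(-1)*conj(0) + 5*(3)*conj(0)]
      = (1/20)[(14) + (2) + (-1 + sqrt(5)) + (3 - sqrt(5)) + (-sqrt(5) - 1) + (sqrt(5) + 3) + (0) + (0)] = 20/20 = 1
  <chi_rho, chi_8> = (1/20)[1*(7)*conj(2) + 1*(-1)*conj(2) + 2*(-1)*conj(-sqrt(5)/2 - 1/2) + 2*(2 - sqrt(5))*conj(-1/2 + sqrt(5)/2) + 2*(-1)*conj(-1/2 + sqrt(5)/2) + 2*(2 + sqrt(5))*conj(-sqrt(5)/2 - 1/2) + 5*(-1)*conj(0) + 5*(3)*conj(0)]
      = (1/20)[(14) + (-2) + (1 + sqrt(5)) + (-7 + 3*sqrt(5)) + (1 - sqrt(5)) + (-7 - 3*sqrt(5)) + (0) + (0)] = 0/20 = 0
Dimension check: dim(rho) = sum (mult * dim) = 1*1 + 0*1 + 0*1 + 2*1 + 0*2 + 1*2 + 1*2 + 0*2 = 7 = chi_rho(e) = 7.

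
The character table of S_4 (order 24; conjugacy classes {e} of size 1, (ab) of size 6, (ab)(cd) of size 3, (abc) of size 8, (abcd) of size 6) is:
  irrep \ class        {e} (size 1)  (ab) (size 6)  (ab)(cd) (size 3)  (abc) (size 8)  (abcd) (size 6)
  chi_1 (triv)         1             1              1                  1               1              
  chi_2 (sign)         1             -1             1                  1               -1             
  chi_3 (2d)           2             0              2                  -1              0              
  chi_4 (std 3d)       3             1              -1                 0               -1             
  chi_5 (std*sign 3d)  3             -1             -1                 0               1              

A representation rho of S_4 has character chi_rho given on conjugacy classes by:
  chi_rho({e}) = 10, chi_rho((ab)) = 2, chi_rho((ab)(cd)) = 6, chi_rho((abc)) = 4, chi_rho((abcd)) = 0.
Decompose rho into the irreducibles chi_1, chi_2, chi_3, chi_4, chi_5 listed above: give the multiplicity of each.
Multiplicities: chi_1: 3, chi_2: 2, chi_3: 1, chi_4: 1, chi_5: 0.

Explanation: Use <chi_rho, chi> = (1/|G|) sum_C |C| * chi_rho(C) * conj(chi(C)) with |G| = 24 for each irreducible chi in the table:
  <chi_rho, chi_1> = (1/24)[1*(10)*conj(1) + 6*(2)*conj(1) + 3*(6)*conj(1) + 8*(4)*conj(1) + 6*(0)*conj(1)]
      = (1/24)[(10) + (12) + (18) + (32) + (0)] = 72/24 = 3
  <chi_rho, chi_2> = (1/24)[1*(10)*conj(1) + 6*(2)*conj(-1) + 3*(6)*conj(1) + 8*(4)*conj(1) + 6*(0)*conj(-1)]
      = (1/24)[(10) + (-12) + (18) + (32) + (0)] = 48/24 = 2
  <chi_rho, chi_3> = (1/24)[1*(10)*conj(2) + 6*(2)*conj(0) + 3*(6)*conj(2) + 8*(4)*conj(-1) + 6*(0)*conj(0)]
      = (1/24)[(20) + (0) + (36) + (-32) + (0)] = 24/24 = 1
  <chi_rho, chi_4> = (1/24)[1*(10)*conj(3) + 6*(2)*conj(1) + 3*(6)*conj(-1) + 8*(4)*conj(0) + 6*(0)*conj(-1)]
      = (1/24)[(30) + (12) + (-18) + (0) + (0)] = 24/24 = 1
  <chi_rho, chi_5> = (1/24)[1*(10)*conj(3) + 6*(2)*conj(-1) + 3*(6)*conj(-1) + 8*(4)*conj(0) + 6*(0)*conj(1)]
      = (1/24)[(30) + (-12) + (-18) + (0) + (0)] = 0/24 = 0
Dimension check: dim(rho) = sum (mult * dim) = 3*1 + 2*1 + 1*2 + 1*3 + 0*3 = 10 = chi_rho(e) = 10.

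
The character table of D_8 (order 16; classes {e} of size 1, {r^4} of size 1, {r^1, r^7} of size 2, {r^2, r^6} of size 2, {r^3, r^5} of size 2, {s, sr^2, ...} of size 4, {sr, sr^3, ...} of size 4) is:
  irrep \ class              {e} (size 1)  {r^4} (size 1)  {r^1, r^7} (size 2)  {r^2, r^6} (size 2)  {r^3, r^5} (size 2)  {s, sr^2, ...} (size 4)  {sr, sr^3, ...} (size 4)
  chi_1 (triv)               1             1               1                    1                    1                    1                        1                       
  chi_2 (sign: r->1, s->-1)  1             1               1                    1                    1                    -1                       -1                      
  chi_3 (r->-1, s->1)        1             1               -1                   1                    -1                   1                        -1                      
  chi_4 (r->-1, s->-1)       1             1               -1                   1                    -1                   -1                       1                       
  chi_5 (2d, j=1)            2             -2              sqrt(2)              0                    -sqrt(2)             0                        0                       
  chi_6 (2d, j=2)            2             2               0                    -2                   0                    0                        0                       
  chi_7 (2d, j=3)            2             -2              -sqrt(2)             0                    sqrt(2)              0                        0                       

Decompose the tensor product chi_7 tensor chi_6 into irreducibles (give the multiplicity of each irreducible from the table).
chi_7 tensor chi_6 = chi_5 + chi_7 (all other irreducibles have multiplicity 0).

Derivation: The character of a tensor product is the pointwise product (chi_7 * chi_6)(C) = chi_7(C) * chi_6(C):
  {e}: (2)*(2), {r^4}: (-2)*(2), {r^1, r^7}: (-sqrt(2))*(0), {r^2, r^6}: (0)*(-2), {r^3, r^5}: (sqrt(2))*(0), {s, sr^2, ...}: (0)*(0), {sr, sr^3, ...}: (0)*(0)
so (chi_7 * chi_6) takes values
  {e} -> 4, {r^4} -> -4, {r^1, r^7} -> 0, {r^2, r^6} -> 0, {r^3, r^5} -> 0, {s, sr^2, ...} -> 0, {sr, sr^3, ...} -> 0.
Now take the inner product of this character with each irreducible chi from the table, <chi_7*chi_6, chi> = (1/16) sum_C |C| (chi_7*chi_6)(C) conj(chi(C)):
  <chi_7*chi_6, chi_1> = (1/16)[1*(4)*conj(1) + 1*(-4)*conj(1) + 2*(0)*conj(1) + 2*(0)*conj(1) + 2*(0)*conj(1) + 4*(0)*conj(1) + 4*(0)*conj(1)]
      = (1/16)[(4) + (-4) + (0) + (0) + (0) + (0) + (0)] = 0/16 = 0
  <chi_7*chi_6, chi_2> = (1/16)[1*(4)*conj(1) + 1*(-4)*conj(1) + 2*(0)*conj(1) + 2*(0)*conj(1) + 2*(0)*conj(1) + 4*(0)*conj(-1) + 4*(0)*conj(-1)]
      = (1/16)[(4) + (-4) + (0) + (0) + (0) + (0) + (0)] = 0/16 = 0
  <chi_7*chi_6, chi_3> = (1/16)[1*(4)*conj(1) + 1*(-4)*conj(1) + 2*(0)*conj(-1) + 2*(0)*conj(1) + 2*(0)*conj(-1) + 4*(0)*conj(1) + 4*(0)*conj(-1)]
      = (1/16)[(4) + (-4) + (0) + (0) + (0) + (0) + (0)] = 0/16 = 0
  <chi_7*chi_6, chi_4> = (1/16)[1*(4)*conj(1) + 1*(-4)*conj(1) + 2*(0)*conj(-1) + 2*(0)*conj(1) + 2*(0)*conj(-1) + 4*(0)*conj(-1) + 4*(0)*conj(1)]
      = (1/16)[(4) + (-4) + (0) + (0) + (0) + (0) + (0)] = 0/16 = 0
  <chi_7*chi_6, chi_5> = (1/16)[1*(4)*conj(2) + 1*(-4)*conj(-2) + 2*(0)*conj(sqrt(2)) + 2*(0)*conj(0) + 2*(0)*conj(-sqrt(2)) + 4*(0)*conj(0) + 4*(0)*conj(0)]
      = (1/16)[(8) + (8) + (0) + (0) + (0) + (0) + (0)] = 16/16 = 1
  <chi_7*chi_6, chi_6> = (1/16)[1*(4)*conj(2) + 1*(-4)*conj(2) + 2*(0)*conj(0) + 2*(0)*conj(-2) + 2*(0)*conj(0) + 4*(0)*conj(0) + 4*(0)*conj(0)]
      = (1/16)[(8) + (-8) + (0) + (0) + (0) + (0) + (0)] = 0/16 = 0
  <chi_7*chi_6, chi_7> = (1/16)[1*(4)*conj(2) + 1*(-4)*conj(-2) + 2*(0)*conj(-sqrt(2)) + 2*(0)*conj(0) + 2*(0)*conj(sqrt(2)) + 4*(0)*conj(0) + 4*(0)*conj(0)]
      = (1/16)[(8) + (8) + (0) + (0) + (0) + (0) + (0)] = 16/16 = 1
Hence the multiplicities are chi_5: 1, chi_7: 1. Dimension check: dim(chi_7)*dim(chi_6) = 2*2 = 4 and sum (mult * dim) = 1*2 + 1*2 = 4.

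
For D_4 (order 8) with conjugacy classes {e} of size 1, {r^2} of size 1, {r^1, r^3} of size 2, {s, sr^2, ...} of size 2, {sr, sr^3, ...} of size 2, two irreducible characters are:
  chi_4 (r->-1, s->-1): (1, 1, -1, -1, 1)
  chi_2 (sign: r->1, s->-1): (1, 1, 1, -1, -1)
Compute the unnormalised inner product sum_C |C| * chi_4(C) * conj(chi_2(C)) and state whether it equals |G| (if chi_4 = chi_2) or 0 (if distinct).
Sum = 0; so <chi_4, chi_2> = 0 (distinct irreducibles are orthogonal).

Argument: Compute term by term over conjugacy classes (|C| * chi_4(C) * conj(chi_2(C))):
  1*(1)*conj(1) + 1*(1)*conj(1) + 2*(-1)*conj(1) + 2*(-1)*conj(-1) + 2*(1)*conj(-1)
  = (1) + (1) + (-2) + (2) + (-2)
  = 0.
Dividing by |G| = 8 gives 0/8 = 0, matching the row-orthogonality relation <chi_4, chi_2> = [chi_4 = chi_2].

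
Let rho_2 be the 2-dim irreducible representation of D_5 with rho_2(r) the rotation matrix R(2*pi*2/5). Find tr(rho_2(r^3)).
chi_{rho_2}(r^3) = 2*cos(2*pi*2*3/5) = -1/2 + sqrt(5)/2

Reasoning: rho_2(r^3) is rotation by angle 2*pi*2*3/5, whose trace is 2*cos(2*pi*2*3/5) = -1/2 + sqrt(5)/2.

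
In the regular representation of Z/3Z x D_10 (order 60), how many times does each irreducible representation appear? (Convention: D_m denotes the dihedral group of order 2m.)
Each irreducible V_i of dimension d_i appears with multiplicity d_i, i.e. rho_reg = (direct sum over all irreducibles V_i) d_i V_i. The irreducible dimensions for Z/3Z x D_10 are 1, 1, 1, 1, 1, 1, 1, 1, 1, 1, 1, 1, 2, 2, 2, 2, 2, 2, 2, 2, 2, 2, 2, 2: 12 irreducibles of dimension 1, each with multiplicity 1; 12 irreducibles of dimension 2, each with multiplicity 2. Total dimension 12*1*1 + 12*2*2 = 60 = |G|.

Derivation: General theorem: in the regular representation of a finite group G, each irreducible appears with multiplicity equal to its dimension. Check: dim(rho_reg) = sum d_i^2 = 1 + 1 + 1 + 1 + 1 + 1 + 1 + 1 + 1 + 1 + 1 + 1 + 4 + 4 + 4 + 4 + 4 + 4 + 4 + 4 + 4 + 4 + 4 + 4 = 60 = |G|.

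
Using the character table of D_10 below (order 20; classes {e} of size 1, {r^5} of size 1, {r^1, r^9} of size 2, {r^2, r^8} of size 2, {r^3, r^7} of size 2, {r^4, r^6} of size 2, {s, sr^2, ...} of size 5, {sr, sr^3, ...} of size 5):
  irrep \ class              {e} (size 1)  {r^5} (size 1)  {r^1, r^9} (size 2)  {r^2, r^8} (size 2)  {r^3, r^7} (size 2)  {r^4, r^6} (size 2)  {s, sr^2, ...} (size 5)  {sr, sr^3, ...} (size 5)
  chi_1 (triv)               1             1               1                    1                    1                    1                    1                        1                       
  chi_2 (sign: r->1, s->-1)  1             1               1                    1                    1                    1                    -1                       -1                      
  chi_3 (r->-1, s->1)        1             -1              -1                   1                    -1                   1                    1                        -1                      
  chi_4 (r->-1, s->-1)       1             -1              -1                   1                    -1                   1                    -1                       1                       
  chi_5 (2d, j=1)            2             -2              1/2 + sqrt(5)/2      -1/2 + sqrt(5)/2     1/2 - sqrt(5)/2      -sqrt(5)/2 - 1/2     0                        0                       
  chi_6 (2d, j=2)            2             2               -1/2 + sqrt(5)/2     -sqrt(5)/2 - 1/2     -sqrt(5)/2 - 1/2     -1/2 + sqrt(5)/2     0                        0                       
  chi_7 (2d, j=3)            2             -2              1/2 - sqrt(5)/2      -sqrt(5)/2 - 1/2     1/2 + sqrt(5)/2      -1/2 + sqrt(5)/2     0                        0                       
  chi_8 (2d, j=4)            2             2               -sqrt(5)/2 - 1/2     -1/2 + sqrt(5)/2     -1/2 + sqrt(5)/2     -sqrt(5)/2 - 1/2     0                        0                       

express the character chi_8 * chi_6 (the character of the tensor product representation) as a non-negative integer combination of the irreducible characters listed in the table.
chi_8 tensor chi_6 = chi_6 + chi_8 (all other irreducibles have multiplicity 0).

Derivation: The character of a tensor product is the pointwise product (chi_8 * chi_6)(C) = chi_8(C) * chi_6(C):
  {e}: (2)*(2), {r^5}: (2)*(2), {r^1, r^9}: (-sqrt(5)/2 - 1/2)*(-1/2 + sqrt(5)/2), {r^2, r^8}: (-1/2 + sqrt(5)/2)*(-sqrt(5)/2 - 1/2), {r^3, r^7}: (-1/2 + sqrt(5)/2)*(-sqrt(5)/2 - 1/2), {r^4, r^6}: (-sqrt(5)/2 - 1/2)*(-1/2 + sqrt(5)/2), {s, sr^2, ...}: (0)*(0), {sr, sr^3, ...}: (0)*(0)
so (chi_8 * chi_6) takes values
  {e} -> 4, {r^5} -> 4, {r^1, r^9} -> -1, {r^2, r^8} -> -1, {r^3, r^7} -> -1, {r^4, r^6} -> -1, {s, sr^2, ...} -> 0, {sr, sr^3, ...} -> 0.
Now take the inner product of this character with each irreducible chi from the table, <chi_8*chi_6, chi> = (1/20) sum_C |C| (chi_8*chi_6)(C) conj(chi(C)):
  <chi_8*chi_6, chi_1> = (1/20)[1*(4)*conj(1) + 1*(4)*conj(1) + 2*(-1)*conj(1) + 2*(-1)*conj(1) + 2*(-1)*conj(1) + 2*(-1)*conj(1) + 5*(0)*conj(1) + 5*(0)*conj(1)]
      = (1/20)[(4) + (4) + (-2) + (-2) + (-2) + (-2) + (0) + (0)] = 0/20 = 0
  <chi_8*chi_6, chi_2> = (1/20)[1*(4)*conj(1) + 1*(4)*conj(1) + 2*(-1)*conj(1) + 2*(-1)*conj(1) + 2*(-1)*conj(1) + 2*(-1)*conj(1) + 5*(0)*conj(-1) + 5*(0)*conj(-1)]
      = (1/20)[(4) + (4) + (-2) + (-2) + (-2) + (-2) + (0) + (0)] = 0/20 = 0
  <chi_8*chi_6, chi_3> = (1/20)[1*(4)*conj(1) + 1*(4)*conj(-1) + 2*(-1)*conj(-1) + 2*(-1)*conj(1) + 2*(-1)*conj(-1) + 2*(-1)*conj(1) + 5*(0)*conj(1) + 5*(0)*conj(-1)]
      = (1/20)[(4) + (-4) + (2) + (-2) + (2) + (-2) + (0) + (0)] = 0/20 = 0
  <chi_8*chi_6, chi_4> = (1/20)[1*(4)*conj(1) + 1*(4)*conj(-1) + 2*(-1)*conj(-1) + 2*(-1)*conj(1) + 2*(-1)*conj(-1) + 2*(-1)*conj(1) + 5*(0)*conj(-1) + 5*(0)*conj(1)]
      = (1/20)[(4) + (-4) + (2) + (-2) + (2) + (-2) + (0) + (0)] = 0/20 = 0
  <chi_8*chi_6, chi_5> = (1/20)[1*(4)*conj(2) + 1*(4)*conj(-2) + 2*(-1)*conj(1/2 + sqrt(5)/2) + 2*(-1)*conj(-1/2 + sqrt(5)/2) + 2*(-1)*conj(1/2 - sqrt(5)/2) + 2*(-1)*conj(-sqrt(5)/2 - 1/2) + 5*(0)*conj(0) + 5*(0)*conj(0)]
      = (1/20)[(8) + (-8) + (-sqrt(5) - 1) + (1 - sqrt(5)) + (-1 + sqrt(5)) + (1 + sqrt(5)) + (0) + (0)] = 0/20 = 0
  <chi_8*chi_6, chi_6> = (1/20)[1*(4)*conj(2) + 1*(4)*conj(2) + 2*(-1)*conj(-1/2 + sqrt(5)/2) + 2*(-1)*conj(-sqrt(5)/2 - 1/2) + 2*(-1)*conj(-sqrt(5)/2 - 1/2) + 2*(-1)*conj(-1/2 + sqrt(5)/2) + 5*(0)*conj(0) + 5*(0)*conj(0)]
      = (1/20)[(8) + (8) + (1 - sqrt(5)) + (1 + sqrt(5)) + (1 + sqrt(5)) + (1 - sqrt(5)) + (0) + (0)] = 20/20 = 1
  <chi_8*chi_6, chi_7> = (1/20)[1*(4)*conj(2) + 1*(4)*conj(-2) + 2*(-1)*conj(1/2 - sqrt(5)/2) + 2*(-1)*conj(-sqrt(5)/2 - 1/2) + 2*(-1)*conj(1/2 + sqrt(5)/2) + 2*(-1)*conj(-1/2 + sqrt(5)/2) + 5*(0)*conj(0) + 5*(0)*conj(0)]
      = (1/20)[(8) + (-8) + (-1 + sqrt(5)) + (1 + sqrt(5)) + (-sqrt(5) - 1) + (1 - sqrt(5)) + (0) + (0)] = 0/20 = 0
  <chi_8*chi_6, chi_8> = (1/20)[1*(4)*conj(2) + 1*(4)*conj(2) + 2*(-1)*conj(-sqrt(5)/2 - 1/2) + 2*(-1)*conj(-1/2 + sqrt(5)/2) + 2*(-1)*conj(-1/2 + sqrt(5)/2) + 2*(-1)*conj(-sqrt(5)/2 - 1/2) + 5*(0)*conj(0) + 5*(0)*conj(0)]
      = (1/20)[(8) + (8) + (1 + sqrt(5)) + (1 - sqrt(5)) + (1 - sqrt(5)) + (1 + sqrt(5)) + (0) + (0)] = 20/20 = 1
Hence the multiplicities are chi_6: 1, chi_8: 1. Dimension check: dim(chi_8)*dim(chi_6) = 2*2 = 4 and sum (mult * dim) = 1*2 + 1*2 = 4.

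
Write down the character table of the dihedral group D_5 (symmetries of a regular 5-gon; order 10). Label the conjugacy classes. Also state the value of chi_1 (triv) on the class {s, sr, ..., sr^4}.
Conjugacy classes: {e} of size 1, {r^1, r^4} of size 2, {r^2, r^3} of size 2, {s, sr, ..., sr^4} of size 5.
Character table:
  irrep \ class              {e} (size 1)  {r^1, r^4} (size 2)  {r^2, r^3} (size 2)  {s, sr, ..., sr^4} (size 5)
  chi_1 (triv)               1             1                    1                    1                          
  chi_2 (sign: r->1, s->-1)  1             1                    1                    -1                         
  chi_3 (2d, j=1)            2             -1/2 + sqrt(5)/2     -sqrt(5)/2 - 1/2     0                          
  chi_4 (2d, j=2)            2             -sqrt(5)/2 - 1/2     -1/2 + sqrt(5)/2     0                          

Spot check: chi_1 (triv) on {s, sr, ..., sr^4} = 1.

Derivation: D_5 has order 2*5 = 10 with 4 conjugacy classes, hence 4 irreducibles. Sum of squared dims 1 + 1 + 4 + 4 = 10 = |G|. Linear characters come from the abelianisation; the 2-dimensional irreps have character r^k -> 2*cos(2*pi*j*k/5), reflections -> 0.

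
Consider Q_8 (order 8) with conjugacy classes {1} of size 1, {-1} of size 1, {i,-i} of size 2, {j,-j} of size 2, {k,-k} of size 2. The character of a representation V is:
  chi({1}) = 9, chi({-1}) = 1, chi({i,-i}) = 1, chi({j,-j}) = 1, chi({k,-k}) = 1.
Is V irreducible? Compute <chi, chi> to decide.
Not irreducible (reducible): <chi, chi> = 11 > 1.

Why: <chi, chi> = (1/|G|) sum_C |C| * |chi(C)|^2 = (1/8)[1*|9|^2 + 1*|1|^2 + 2*|1|^2 + 2*|1|^2 + 2*|1|^2]
  = (1/8)[(81) + (1) + (2) + (2) + (2)] = 88/8 = 11.
A character is irreducible iff <chi, chi> = 1, so this representation is reducible.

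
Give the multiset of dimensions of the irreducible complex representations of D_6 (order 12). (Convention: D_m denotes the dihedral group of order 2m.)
Dimensions: 1, 1, 1, 1, 2, 2

Solution. There are 6 irreducibles (= number of conjugacy classes). Their dimensions d_i satisfy sum d_i^2 = |G| = 12: 1 + 1 + 1 + 1 + 4 + 4 = 12.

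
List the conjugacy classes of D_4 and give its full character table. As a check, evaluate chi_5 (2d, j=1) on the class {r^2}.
Conjugacy classes: {e} of size 1, {r^2} of size 1, {r^1, r^3} of size 2, {s, sr^2, ...} of size 2, {sr, sr^3, ...} of size 2.
Character table:
  irrep \ class              {e} (size 1)  {r^2} (size 1)  {r^1, r^3} (size 2)  {s, sr^2, ...} (size 2)  {sr, sr^3, ...} (size 2)
  chi_1 (triv)               1             1               1                    1                        1                       
  chi_2 (sign: r->1, s->-1)  1             1               1                    -1                       -1                      
  chi_3 (r->-1, s->1)        1             1               -1                   1                        -1                      
  chi_4 (r->-1, s->-1)       1             1               -1                   -1                       1                       
  chi_5 (2d, j=1)            2             -2              0                    0                        0                       

Spot check: chi_5 (2d, j=1) on {r^2} = -2.

Why: D_4 has order 2*4 = 8 with 5 conjugacy classes, hence 5 irreducibles. Sum of squared dims 1 + 1 + 1 + 1 + 4 = 8 = |G|. Linear characters come from the abelianisation; the 2-dimensional irreps have character r^k -> 2*cos(2*pi*j*k/4), reflections -> 0.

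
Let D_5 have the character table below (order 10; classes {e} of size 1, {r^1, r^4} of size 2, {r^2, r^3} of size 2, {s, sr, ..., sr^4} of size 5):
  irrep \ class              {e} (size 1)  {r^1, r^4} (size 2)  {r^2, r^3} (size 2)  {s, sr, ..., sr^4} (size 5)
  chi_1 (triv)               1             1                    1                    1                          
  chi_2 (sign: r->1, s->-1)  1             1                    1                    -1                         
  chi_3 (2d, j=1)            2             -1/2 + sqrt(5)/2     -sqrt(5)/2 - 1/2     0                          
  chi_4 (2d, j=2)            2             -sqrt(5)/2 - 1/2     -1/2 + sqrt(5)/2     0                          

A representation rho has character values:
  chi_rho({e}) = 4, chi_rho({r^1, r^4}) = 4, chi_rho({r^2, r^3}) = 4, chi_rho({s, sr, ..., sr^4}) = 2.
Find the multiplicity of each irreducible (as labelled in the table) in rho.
Multiplicities: chi_1: 3, chi_2: 1, chi_3: 0, chi_4: 0.

Derivation: Use <chi_rho, chi> = (1/|G|) sum_C |C| * chi_rho(C) * conj(chi(C)) with |G| = 10 for each irreducible chi in the table:
  <chi_rho, chi_1> = (1/10)[1*(4)*conj(1) + 2*(4)*conj(1) + 2*(4)*conj(1) + 5*(2)*conj(1)]
      = (1/10)[(4) + (8) + (8) + (10)] = 30/10 = 3
  <chi_rho, chi_2> = (1/10)[1*(4)*conj(1) + 2*(4)*conj(1) + 2*(4)*conj(1) + 5*(2)*conj(-1)]
      = (1/10)[(4) + (8) + (8) + (-10)] = 10/10 = 1
  <chi_rho, chi_3> = (1/10)[1*(4)*conj(2) + 2*(4)*conj(-1/2 + sqrt(5)/2) + 2*(4)*conj(-sqrt(5)/2 - 1/2) + 5*(2)*conj(0)]
      = (1/10)[(8) + (-4 + 4*sqrt(5)) + (-4*sqrt(5) - 4) + (0)] = 0/10 = 0
  <chi_rho, chi_4> = (1/10)[1*(4)*conj(2) + 2*(4)*conj(-sqrt(5)/2 - 1/2) + 2*(4)*conj(-1/2 + sqrt(5)/2) + 5*(2)*conj(0)]
      = (1/10)[(8) + (-4*sqrt(5) - 4) + (-4 + 4*sqrt(5)) + (0)] = 0/10 = 0
Dimension check: dim(rho) = sum (mult * dim) = 3*1 + 1*1 + 0*2 + 0*2 = 4 = chi_rho(e) = 4.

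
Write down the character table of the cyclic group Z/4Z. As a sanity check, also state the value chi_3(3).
Character table of Z/4Z (irreps indexed chi_0,...,chi_3 with chi_k(m) = zeta_4^(k*m), zeta_4 = exp(2*pi*i/4)):
  irrep \ class  {0} (size 1)  {1} (size 1)  {2} (size 1)  {3} (size 1)
  chi_0          1             1             1             1           
  chi_1          1             I             -1            -I          
  chi_2          1             -1            1             -1          
  chi_3          1             -I            -1            I           

Spot check: chi_3(3) = zeta_4^(3*3) = zeta_4^9 = I.

Details: Z/4Z is abelian, so all 4 irreducible complex representations are 1-dimensional. They are given by chi_k(m) = zeta_4^(k*m) for k = 0,...,3. Row orthogonality: sum_m chi_k(m) conj(chi_l(m)) = 4 * [k = l].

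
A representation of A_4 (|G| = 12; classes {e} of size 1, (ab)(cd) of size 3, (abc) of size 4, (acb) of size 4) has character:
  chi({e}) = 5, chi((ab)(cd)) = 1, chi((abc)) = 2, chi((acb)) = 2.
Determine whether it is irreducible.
Not irreducible (reducible): <chi, chi> = 5 > 1.

Working: <chi, chi> = (1/|G|) sum_C |C| * |chi(C)|^2 = (1/12)[1*|5|^2 + 3*|1|^2 + 4*|2|^2 + 4*|2|^2]
  = (1/12)[(25) + (3) + (16) + (16)] = 60/12 = 5.
(Exp terms are combined using exp(i*s)*conj(exp(i*t)) = exp(i*(s-t)), and sums of them are collapsed using the identity that for every m > 1 the m distinct m-th roots of unity sum to 0, e.g. 1 + exp(2*I*pi/3) + exp(-2*I*pi/3) = 0.)
A character is irreducible iff <chi, chi> = 1, so this representation is reducible.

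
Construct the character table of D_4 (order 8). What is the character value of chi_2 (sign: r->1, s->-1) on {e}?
Conjugacy classes: {e} of size 1, {r^2} of size 1, {r^1, r^3} of size 2, {s, sr^2, ...} of size 2, {sr, sr^3, ...} of size 2.
Character table:
  irrep \ class              {e} (size 1)  {r^2} (size 1)  {r^1, r^3} (size 2)  {s, sr^2, ...} (size 2)  {sr, sr^3, ...} (size 2)
  chi_1 (triv)               1             1               1                    1                        1                       
  chi_2 (sign: r->1, s->-1)  1             1               1                    -1                       -1                      
  chi_3 (r->-1, s->1)        1             1               -1                   1                        -1                      
  chi_4 (r->-1, s->-1)       1             1               -1                   -1                       1                       
  chi_5 (2d, j=1)            2             -2              0                    0                        0                       

Spot check: chi_2 (sign: r->1, s->-1) on {e} = 1.

Argument: D_4 has order 2*4 = 8 with 5 conjugacy classes, hence 5 irreducibles. Sum of squared dims 1 + 1 + 1 + 1 + 4 = 8 = |G|. Linear characters come from the abelianisation; the 2-dimensional irreps have character r^k -> 2*cos(2*pi*j*k/4), reflections -> 0.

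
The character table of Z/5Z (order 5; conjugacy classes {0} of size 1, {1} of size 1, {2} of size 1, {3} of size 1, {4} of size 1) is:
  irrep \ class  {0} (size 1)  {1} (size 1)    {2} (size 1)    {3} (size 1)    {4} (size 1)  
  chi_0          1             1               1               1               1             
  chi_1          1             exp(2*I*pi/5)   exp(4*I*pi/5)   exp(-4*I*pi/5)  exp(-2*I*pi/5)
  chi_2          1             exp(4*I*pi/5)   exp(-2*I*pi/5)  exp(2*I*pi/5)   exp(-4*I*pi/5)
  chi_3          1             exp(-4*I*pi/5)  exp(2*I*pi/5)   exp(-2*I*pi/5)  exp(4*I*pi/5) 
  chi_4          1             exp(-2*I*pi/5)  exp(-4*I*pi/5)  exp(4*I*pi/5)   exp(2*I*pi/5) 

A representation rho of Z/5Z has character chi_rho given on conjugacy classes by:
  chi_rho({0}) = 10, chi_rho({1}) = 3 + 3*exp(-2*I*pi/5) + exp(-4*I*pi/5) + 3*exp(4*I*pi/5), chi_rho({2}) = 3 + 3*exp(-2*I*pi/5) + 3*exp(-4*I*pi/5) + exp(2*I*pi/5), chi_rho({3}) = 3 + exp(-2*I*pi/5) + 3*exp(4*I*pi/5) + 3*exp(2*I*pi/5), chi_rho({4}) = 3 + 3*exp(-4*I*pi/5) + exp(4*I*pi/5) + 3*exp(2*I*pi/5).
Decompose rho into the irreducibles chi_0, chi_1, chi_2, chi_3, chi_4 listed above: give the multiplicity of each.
Multiplicities: chi_0: 3, chi_1: 0, chi_2: 3, chi_3: 1, chi_4: 3.

Reasoning: Use <chi_rho, chi> = (1/|G|) sum_C |C| * chi_rho(C) * conj(chi(C)) with |G| = 5 for each irreducible chi in the table:
  <chi_rho, chi_0> = (1/5)[1*(10)*conj(1) + 1*(3 + 3*exp(-2*I*pi/5) + exp(-4*I*pi/5) + 3*exp(4*I*pi/5))*conj(1) + 1*(3 + 3*exp(-2*I*pi/5) + 3*exp(-4*I*pi/5) + exp(2*I*pi/5))*conj(1) + 1*(3 + exp(-2*I*pi/5) + 3*exp(4*I*pi/5) + 3*exp(2*I*pi/5))*conj(1) + 1*(3 + 3*exp(-4*I*pi/5) + exp(4*I*pi/5) + 3*exp(2*I*pi/5))*conj(1)]
      = (1/5)[(10) + (3 + 3*exp(-2*I*pi/5) + exp(-4*I*pi/5) + 3*exp(4*I*pi/5)) + (3 + 3*exp(-2*I*pi/5) + 3*exp(-4*I*pi/5) + exp(2*I*pi/5)) + (3 + exp(-2*I*pi/5) + 3*exp(4*I*pi/5) + 3*exp(2*I*pi/5)) + (3 + 3*exp(-4*I*pi/5) + exp(4*I*pi/5) + 3*exp(2*I*pi/5))] = 15/5 = 3
  <chi_rho, chi_1> = (1/5)[1*(10)*conj(1) + 1*(3 + 3*exp(-2*I*pi/5) + exp(-4*I*pi/5) + 3*exp(4*I*pi/5))*conj(exp(2*I*pi/5)) + 1*(3 + 3*exp(-2*I*pi/5) + 3*exp(-4*I*pi/5) + exp(2*I*pi/5))*conj(exp(4*I*pi/5)) + 1*(3 + exp(-2*I*pi/5) + 3*exp(4*I*pi/5) + 3*exp(2*I*pi/5))*conj(exp(-4*I*pi/5)) + 1*(3 + 3*exp(-4*I*pi/5) + exp(4*I*pi/5) + 3*exp(2*I*pi/5))*conj(exp(-2*I*pi/5))]
      = (1/5)[(10) + (3*exp(-2*I*pi/5) + 3*exp(-4*I*pi/5) + exp(4*I*pi/5) + 3*exp(2*I*pi/5)) + (3*exp(-4*I*pi/5) + exp(-2*I*pi/5) + 3*exp(4*I*pi/5) + 3*exp(2*I*pi/5)) + (3*exp(-2*I*pi/5) + 3*exp(-4*I*pi/5) + exp(2*I*pi/5) + 3*exp(4*I*pi/5)) + (3*exp(-2*I*pi/5) + exp(-4*I*pi/5) + 3*exp(4*I*pi/5) + 3*exp(2*I*pi/5))] = 0/5 = 0
  <chi_rho, chi_2> = (1/5)[1*(10)*conj(1) + 1*(3 + 3*exp(-2*I*pi/5) + exp(-4*I*pi/5) + 3*exp(4*I*pi/5))*conj(exp(4*I*pi/5)) + 1*(3 + 3*exp(-2*I*pi/5) + 3*exp(-4*I*pi/5) + exp(2*I*pi/5))*conj(exp(-2*I*pi/5)) + 1*(3 + exp(-2*I*pi/5) + 3*exp(4*I*pi/5) + 3*exp(2*I*pi/5))*conj(exp(2*I*pi/5)) + 1*(3 + 3*exp(-4*I*pi/5) + exp(4*I*pi/5) + 3*exp(2*I*pi/5))*conj(exp(-4*I*pi/5))]
      = (1/5)[(10) + (3 + 3*exp(-4*I*pi/5) + exp(2*I*pi/5) + 3*exp(4*I*pi/5)) + (3 + 3*exp(-2*I*pi/5) + exp(4*I*pi/5) + 3*exp(2*I*pi/5)) + (3 + 3*exp(-2*I*pi/5) + exp(-4*I*pi/5) + 3*exp(2*I*pi/5)) + (3 + 3*exp(-4*I*pi/5) + exp(-2*I*pi/5) + 3*exp(4*I*pi/5))] = 15/5 = 3
  <chi_rho, chi_3> = (1/5)[1*(10)*conj(1) + 1*(3 + 3*exp(-2*I*pi/5) + exp(-4*I*pi/5) + 3*exp(4*I*pi/5))*conj(exp(-4*I*pi/5)) + 1*(3 + 3*exp(-2*I*pi/5) + 3*exp(-4*I*pi/5) + exp(2*I*pi/5))*conj(exp(2*I*pi/5)) + 1*(3 + exp(-2*I*pi/5) + 3*exp(4*I*pi/5) + 3*exp(2*I*pi/5))*conj(exp(-2*I*pi/5)) + 1*(3 + 3*exp(-4*I*pi/5) + exp(4*I*pi/5) + 3*exp(2*I*pi/5))*conj(exp(4*I*pi/5))]
      = (1/5)[(10) + (1 + 3*exp(-2*I*pi/5) + 3*exp(4*I*pi/5) + 3*exp(2*I*pi/5)) + (1 + 3*exp(-2*I*pi/5) + 3*exp(-4*I*pi/5) + 3*exp(4*I*pi/5)) + (1 + 3*exp(-4*I*pi/5) + 3*exp(4*I*pi/5) + 3*exp(2*I*pi/5)) + (1 + 3*exp(-2*I*pi/5) + 3*exp(-4*I*pi/5) + 3*exp(2*I*pi/5))] = 5/5 = 1
  <chi_rho, chi_4> = (1/5)[1*(10)*conj(1) + 1*(3 + 3*exp(-2*I*pi/5) + exp(-4*I*pi/5) + 3*exp(4*I*pi/5))*conj(exp(-2*I*pi/5)) + 1*(3 + 3*exp(-2*I*pi/5) + 3*exp(-4*I*pi/5) + exp(2*I*pi/5))*conj(exp(-4*I*pi/5)) + 1*(3 + exp(-2*I*pi/5) + 3*exp(4*I*pi/5) + 3*exp(2*I*pi/5))*conj(exp(4*I*pi/5)) + 1*(3 + 3*exp(-4*I*pi/5) + exp(4*I*pi/5) + 3*exp(2*I*pi/5))*conj(exp(2*I*pi/5))]
      = (1/5)[(10) + (3 + 3*exp(-4*I*pi/5) + exp(-2*I*pi/5) + 3*exp(2*I*pi/5)) + (3 + exp(-4*I*pi/5) + 3*exp(4*I*pi/5) + 3*exp(2*I*pi/5)) + (3 + 3*exp(-2*I*pi/5) + 3*exp(-4*I*pi/5) + exp(4*I*pi/5)) + (3 + 3*exp(-2*I*pi/5) + exp(2*I*pi/5) + 3*exp(4*I*pi/5))] = 15/5 = 3
(Exp terms are combined using exp(i*s)*conj(exp(i*t)) = exp(i*(s-t)), and sums of them are collapsed using the identity that for every m > 1 the m distinct m-th roots of unity sum to 0, e.g. 1 + exp(2*I*pi/3) + exp(-2*I*pi/3) = 0.)
Dimension check: dim(rho) = sum (mult * dim) = 3*1 + 0*1 + 3*1 + 1*1 + 3*1 = 10 = chi_rho(e) = 10.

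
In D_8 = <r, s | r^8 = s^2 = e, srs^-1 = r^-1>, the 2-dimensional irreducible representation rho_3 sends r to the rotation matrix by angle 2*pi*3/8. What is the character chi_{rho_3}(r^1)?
chi_{rho_3}(r^1) = 2*cos(2*pi*3*1/8) = -sqrt(2)

Reasoning: rho_3(r^1) is rotation by angle 2*pi*3*1/8, whose trace is 2*cos(2*pi*3*1/8) = -sqrt(2).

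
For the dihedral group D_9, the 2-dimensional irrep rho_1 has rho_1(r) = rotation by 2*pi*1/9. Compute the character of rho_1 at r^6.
chi_{rho_1}(r^6) = 2*cos(2*pi*1*6/9) = -1

Explanation: rho_1(r^6) is rotation by angle 2*pi*1*6/9, whose trace is 2*cos(2*pi*1*6/9) = -1.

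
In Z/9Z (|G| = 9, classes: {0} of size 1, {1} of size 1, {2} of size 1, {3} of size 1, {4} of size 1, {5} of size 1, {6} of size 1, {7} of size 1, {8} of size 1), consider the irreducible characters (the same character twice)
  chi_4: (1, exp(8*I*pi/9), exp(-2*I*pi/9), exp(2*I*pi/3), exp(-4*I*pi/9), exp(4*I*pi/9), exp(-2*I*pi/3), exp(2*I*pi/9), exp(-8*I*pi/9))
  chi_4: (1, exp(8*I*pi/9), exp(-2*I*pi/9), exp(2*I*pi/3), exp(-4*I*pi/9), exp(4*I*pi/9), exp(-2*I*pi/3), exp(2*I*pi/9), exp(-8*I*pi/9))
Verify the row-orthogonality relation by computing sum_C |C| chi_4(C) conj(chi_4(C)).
Sum = 9 = |G| = 9; so <chi_4, chi_4> = 1 (norm-1 confirms irreducibility).

Details: Compute term by term over conjugacy classes (|C| * chi_4(C) * conj(chi_4(C))):
  1*(1)*conj(1) + 1*(exp(8*I*pi/9))*conj(exp(8*I*pi/9)) + 1*(exp(-2*I*pi/9))*conj(exp(-2*I*pi/9)) + 1*(exp(2*I*pi/3))*conj(exp(2*I*pi/3)) + 1*(exp(-4*I*pi/9))*conj(exp(-4*I*pi/9)) + 1*(exp(4*I*pi/9))*conj(exp(4*I*pi/9)) + 1*(exp(-2*I*pi/3))*conj(exp(-2*I*pi/3)) + 1*(exp(2*I*pi/9))*conj(exp(2*I*pi/9)) + 1*(exp(-8*I*pi/9))*conj(exp(-8*I*pi/9))
  = (1) + (1) + (1) + (1) + (1) + (1) + (1) + (1) + (1)
  = 9.
(Exp terms are combined using exp(i*s)*conj(exp(i*t)) = exp(i*(s-t)), and sums of them are collapsed using the identity that for every m > 1 the m distinct m-th roots of unity sum to 0, e.g. 1 + exp(2*I*pi/3) + exp(-2*I*pi/3) = 0.)
Dividing by |G| = 9 gives 9/9 = 1, matching the row-orthogonality relation <chi_4, chi_4> = [chi_4 = chi_4].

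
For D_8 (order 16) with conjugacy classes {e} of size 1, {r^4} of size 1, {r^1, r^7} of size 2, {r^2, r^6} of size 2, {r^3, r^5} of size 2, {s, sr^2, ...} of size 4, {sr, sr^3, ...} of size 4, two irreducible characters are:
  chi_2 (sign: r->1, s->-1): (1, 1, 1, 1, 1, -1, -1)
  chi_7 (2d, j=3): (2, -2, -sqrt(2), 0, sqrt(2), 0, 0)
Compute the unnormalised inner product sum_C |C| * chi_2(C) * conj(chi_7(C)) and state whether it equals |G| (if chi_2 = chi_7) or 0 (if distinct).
Sum = 0; so <chi_2, chi_7> = 0 (distinct irreducibles are orthogonal).

Reasoning: Compute term by term over conjugacy classes (|C| * chi_2(C) * conj(chi_7(C))):
  1*(1)*conj(2) + 1*(1)*conj(-2) + 2*(1)*conj(-sqrt(2)) + 2*(1)*conj(0) + 2*(1)*conj(sqrt(2)) + 4*(-1)*conj(0) + 4*(-1)*conj(0)
  = (2) + (-2) + (-2*sqrt(2)) + (0) + (2*sqrt(2)) + (0) + (0)
  = 0.
Dividing by |G| = 16 gives 0/16 = 0, matching the row-orthogonality relation <chi_2, chi_7> = [chi_2 = chi_7].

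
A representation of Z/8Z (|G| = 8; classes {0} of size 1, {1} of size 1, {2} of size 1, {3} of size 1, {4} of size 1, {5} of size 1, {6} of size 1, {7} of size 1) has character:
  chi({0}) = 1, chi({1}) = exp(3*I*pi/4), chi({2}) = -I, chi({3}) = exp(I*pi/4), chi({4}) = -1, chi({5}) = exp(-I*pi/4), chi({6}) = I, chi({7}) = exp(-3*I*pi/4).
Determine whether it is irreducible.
Irreducible: <chi, chi> = 1.

Why: <chi, chi> = (1/|G|) sum_C |C| * |chi(C)|^2 = (1/8)[1*|1|^2 + 1*|exp(3*I*pi/4)|^2 + 1*|-I|^2 + 1*|exp(I*pi/4)|^2 + 1*|-1|^2 + 1*|exp(-I*pi/4)|^2 + 1*|I|^2 + 1*|exp(-3*I*pi/4)|^2]
  = (1/8)[(1) + (1) + (1) + (1) + (1) + (1) + (1) + (1)] = 8/8 = 1.
(Exp terms are combined using exp(i*s)*conj(exp(i*t)) = exp(i*(s-t)), and sums of them are collapsed using the identity that for every m > 1 the m distinct m-th roots of unity sum to 0, e.g. 1 + exp(2*I*pi/3) + exp(-2*I*pi/3) = 0.)
A character is irreducible iff <chi, chi> = 1, so this representation is irreducible.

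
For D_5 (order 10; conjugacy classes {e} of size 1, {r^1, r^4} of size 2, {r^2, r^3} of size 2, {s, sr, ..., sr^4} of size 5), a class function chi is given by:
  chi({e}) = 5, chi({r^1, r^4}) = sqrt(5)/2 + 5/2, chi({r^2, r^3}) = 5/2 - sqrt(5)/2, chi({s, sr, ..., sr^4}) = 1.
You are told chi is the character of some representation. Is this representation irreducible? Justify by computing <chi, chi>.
Not irreducible (reducible): <chi, chi> = 6 > 1.

Derivation: <chi, chi> = (1/|G|) sum_C |C| * |chi(C)|^2 = (1/10)[1*|5|^2 + 2*|sqrt(5)/2 + 5/2|^2 + 2*|5/2 - sqrt(5)/2|^2 + 5*|1|^2]
  = (1/10)[(25) + (5*sqrt(5) + 15) + (15 - 5*sqrt(5)) + (5)] = 60/10 = 6.
A character is irreducible iff <chi, chi> = 1, so this representation is reducible.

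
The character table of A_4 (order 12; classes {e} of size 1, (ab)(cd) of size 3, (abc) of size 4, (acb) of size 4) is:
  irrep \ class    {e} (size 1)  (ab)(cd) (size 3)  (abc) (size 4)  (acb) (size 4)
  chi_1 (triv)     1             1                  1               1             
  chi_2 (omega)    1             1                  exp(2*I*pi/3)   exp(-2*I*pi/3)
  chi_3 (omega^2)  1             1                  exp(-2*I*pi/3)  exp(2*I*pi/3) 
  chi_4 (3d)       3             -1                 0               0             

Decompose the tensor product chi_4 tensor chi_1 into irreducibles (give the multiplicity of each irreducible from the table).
chi_4 tensor chi_1 = chi_4 (all other irreducibles have multiplicity 0).

Solution. The character of a tensor product is the pointwise product (chi_4 * chi_1)(C) = chi_4(C) * chi_1(C):
  {e}: (3)*(1), (ab)(cd): (-1)*(1), (abc): (0)*(1), (acb): (0)*(1)
so (chi_4 * chi_1) takes values
  {e} -> 3, (ab)(cd) -> -1, (abc) -> 0, (acb) -> 0.
Now take the inner product of this character with each irreducible chi from the table, <chi_4*chi_1, chi> = (1/12) sum_C |C| (chi_4*chi_1)(C) conj(chi(C)):
  <chi_4*chi_1, chi_1> = (1/12)[1*(3)*conj(1) + 3*(-1)*conj(1) + 4*(0)*conj(1) + 4*(0)*conj(1)]
      = (1/12)[(3) + (-3) + (0) + (0)] = 0/12 = 0
  <chi_4*chi_1, chi_2> = (1/12)[1*(3)*conj(1) + 3*(-1)*conj(1) + 4*(0)*conj(exp(2*I*pi/3)) + 4*(0)*conj(exp(-2*I*pi/3))]
      = (1/12)[(3) + (-3) + (0) + (0)] = 0/12 = 0
  <chi_4*chi_1, chi_3> = (1/12)[1*(3)*conj(1) + 3*(-1)*conj(1) + 4*(0)*conj(exp(-2*I*pi/3)) + 4*(0)*conj(exp(2*I*pi/3))]
      = (1/12)[(3) + (-3) + (0) + (0)] = 0/12 = 0
  <chi_4*chi_1, chi_4> = (1/12)[1*(3)*conj(3) + 3*(-1)*conj(-1) + 4*(0)*conj(0) + 4*(0)*conj(0)]
      = (1/12)[(9) + (3) + (0) + (0)] = 12/12 = 1
(Exp terms are combined using exp(i*s)*conj(exp(i*t)) = exp(i*(s-t)), and sums of them are collapsed using the identity that for every m > 1 the m distinct m-th roots of unity sum to 0, e.g. 1 + exp(2*I*pi/3) + exp(-2*I*pi/3) = 0.)
Hence the multiplicities are chi_4: 1. Dimension check: dim(chi_4)*dim(chi_1) = 3*1 = 3 and sum (mult * dim) = 1*3 = 3.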